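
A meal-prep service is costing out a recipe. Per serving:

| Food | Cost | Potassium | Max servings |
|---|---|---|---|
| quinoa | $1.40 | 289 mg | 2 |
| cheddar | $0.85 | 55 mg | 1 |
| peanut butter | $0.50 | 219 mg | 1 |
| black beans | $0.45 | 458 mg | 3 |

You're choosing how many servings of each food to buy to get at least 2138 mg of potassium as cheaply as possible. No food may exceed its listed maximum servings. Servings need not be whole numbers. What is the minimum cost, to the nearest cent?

Cost per mg of potassium: black beans $0.0010, peanut butter $0.0023, quinoa $0.0048, cheddar $0.0155.
Take 3 servings of black beans: +1374.0 mg potassium for $1.35 (total $1.35, still need 764.0 mg).
Take 1 serving of peanut butter: +219.0 mg potassium for $0.50 (total $1.85, still need 545.0 mg).
Take 1.886 servings of quinoa: +545.0 mg potassium for $2.64 (total $4.49, still need 0.0 mg).
Greedy by cheapest-per-mg is optimal for a single linear constraint, so the minimum cost is $4.49.

$4.49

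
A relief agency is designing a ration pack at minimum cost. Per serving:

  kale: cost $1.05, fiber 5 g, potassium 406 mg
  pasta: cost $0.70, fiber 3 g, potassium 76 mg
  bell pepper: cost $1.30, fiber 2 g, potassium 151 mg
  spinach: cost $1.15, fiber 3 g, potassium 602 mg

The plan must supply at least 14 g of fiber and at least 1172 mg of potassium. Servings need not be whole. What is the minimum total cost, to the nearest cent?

$2.99

kale only: max(14/5, 1172/406) = 2.887 servings → $3.03.
pasta only: max(14/3, 1172/76) = 15.42 servings → $10.79.
bell pepper only: max(14/2, 1172/151) = 7.762 servings → $10.09.
spinach only: max(14/3, 1172/602) = 4.667 servings → $5.37.
kale + pasta: intersection lies outside the first quadrant.
kale + bell pepper with both targets exact would need a negative amount; discard.
kale + spinach with both tight: 2.741 servings and 0.09821 servings → $2.99.
pasta + bell pepper: intersection lies outside the first quadrant.
pasta + spinach with both tight: 3.113 servings and 1.554 servings → $3.97.
bell pepper + spinach with both tight: 6.541 servings and 0.3063 servings → $8.85.
So the least-cost plan costs $2.99.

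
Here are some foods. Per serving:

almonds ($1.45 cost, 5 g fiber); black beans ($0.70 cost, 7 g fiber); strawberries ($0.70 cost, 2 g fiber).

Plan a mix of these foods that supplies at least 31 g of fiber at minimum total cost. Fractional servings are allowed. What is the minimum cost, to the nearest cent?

Cost per g of fiber: black beans $0.1000, almonds $0.2900, strawberries $0.3500.
With no serving limits, use only black beans: 31 g / 7 g = 4.429 servings × $0.70 = $3.10.

$3.10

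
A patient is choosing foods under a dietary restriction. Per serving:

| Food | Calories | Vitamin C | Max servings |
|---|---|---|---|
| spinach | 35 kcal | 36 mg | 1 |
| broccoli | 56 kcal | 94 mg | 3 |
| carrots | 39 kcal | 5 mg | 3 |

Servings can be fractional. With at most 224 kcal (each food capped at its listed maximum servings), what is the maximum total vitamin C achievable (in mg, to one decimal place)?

Vitamin C per kcal: broccoli 1.679, spinach 1.029, carrots 0.1282.
Take 3 servings of broccoli: uses 168 kcal, +282.0 mg vitamin C (running total 282.0 mg).
Take 1 serving of spinach: uses 35 kcal, +36.0 mg vitamin C (running total 318.0 mg).
Take 0.5385 servings of carrots: uses 21 kcal, +2.7 mg vitamin C (running total 320.7 mg).
Filling greedily by vitamin C-per-kcal is optimal for one linear limit, giving 320.7 mg.

320.7 mg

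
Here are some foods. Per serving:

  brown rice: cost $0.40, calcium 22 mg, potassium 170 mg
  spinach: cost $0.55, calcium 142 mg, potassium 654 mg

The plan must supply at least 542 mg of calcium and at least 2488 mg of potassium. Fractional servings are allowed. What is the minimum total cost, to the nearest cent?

Check every corner: each single food scaled to meet both minima, and each pair solved so both constraints bind.
brown rice only: max(542/22, 2488/170) = 24.64 servings → $9.85.
spinach only: max(542/142, 2488/654) = 3.817 servings → $2.10.
brown rice + spinach: the both-tight solution has a negative serving — not a feasible corner.
The minimum over all feasible corners is $2.10.

$2.10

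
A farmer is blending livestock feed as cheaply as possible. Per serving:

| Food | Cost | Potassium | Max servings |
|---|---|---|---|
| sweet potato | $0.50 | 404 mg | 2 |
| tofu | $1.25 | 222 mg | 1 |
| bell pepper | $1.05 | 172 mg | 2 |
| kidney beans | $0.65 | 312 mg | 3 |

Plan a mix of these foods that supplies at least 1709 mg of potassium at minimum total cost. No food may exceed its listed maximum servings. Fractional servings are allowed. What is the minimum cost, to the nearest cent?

Cost per mg of potassium: sweet potato $0.0012, kidney beans $0.0021, tofu $0.0056, bell pepper $0.0061.
Take 2 servings of sweet potato: +808.0 mg potassium for $1.00 (total $1.00, still need 901.0 mg).
Take 2.888 servings of kidney beans: +901.0 mg potassium for $1.88 (total $2.88, still need 0.0 mg).
Greedy by cheapest-per-mg is optimal for a single linear constraint, so the minimum cost is $2.88.

$2.88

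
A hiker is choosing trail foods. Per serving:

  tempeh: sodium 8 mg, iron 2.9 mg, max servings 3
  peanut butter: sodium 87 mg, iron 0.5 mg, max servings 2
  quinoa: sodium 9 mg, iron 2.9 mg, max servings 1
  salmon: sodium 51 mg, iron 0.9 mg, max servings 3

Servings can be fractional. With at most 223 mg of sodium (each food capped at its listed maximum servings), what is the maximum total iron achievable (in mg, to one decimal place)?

14.5 mg

Iron per mg sodium: tempeh 0.3625, quinoa 0.3222, salmon 0.01765, peanut butter 0.005747.
Take 3 servings of tempeh: uses 24 mg sodium, +8.7 mg iron (running total 8.7 mg).
Take 1 serving of quinoa: uses 9 mg sodium, +2.9 mg iron (running total 11.6 mg).
Take 3 servings of salmon: uses 153 mg sodium, +2.7 mg iron (running total 14.3 mg).
Take 0.4253 servings of peanut butter: uses 37 mg sodium, +0.2 mg iron (running total 14.5 mg).
Greedy by best ratio exhausts the sodium allowance optimally: 14.5 mg.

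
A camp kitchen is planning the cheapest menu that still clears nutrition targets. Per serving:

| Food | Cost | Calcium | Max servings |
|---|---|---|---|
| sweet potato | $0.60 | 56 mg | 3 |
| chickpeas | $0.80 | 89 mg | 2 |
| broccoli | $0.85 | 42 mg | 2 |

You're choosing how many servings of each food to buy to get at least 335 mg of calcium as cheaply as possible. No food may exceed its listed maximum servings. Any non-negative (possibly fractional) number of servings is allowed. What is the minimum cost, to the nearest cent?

$3.28

Cost per mg of calcium: chickpeas $0.0090, sweet potato $0.0107, broccoli $0.0202.
Take 2 servings of chickpeas: +178.0 mg calcium for $1.60 (total $1.60, still need 157.0 mg).
Take 2.804 servings of sweet potato: +157.0 mg calcium for $1.68 (total $3.28, still need 0.0 mg).
Filling from the cheapest source first is optimal under one linear minimum: $3.28.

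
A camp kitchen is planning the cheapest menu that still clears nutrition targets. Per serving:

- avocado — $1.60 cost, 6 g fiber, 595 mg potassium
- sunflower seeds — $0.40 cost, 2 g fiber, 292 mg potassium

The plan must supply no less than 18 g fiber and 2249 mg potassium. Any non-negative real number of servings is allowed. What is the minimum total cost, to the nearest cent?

avocado only: max(18/6, 2249/595) = 3.78 servings → $6.05.
sunflower seeds only: max(18/2, 2249/292) = 9 servings → $3.60.
avocado + sunflower seeds with both tight: 1.349 servings and 4.954 servings → $4.14.
The minimum over all feasible corners is $3.60.

$3.60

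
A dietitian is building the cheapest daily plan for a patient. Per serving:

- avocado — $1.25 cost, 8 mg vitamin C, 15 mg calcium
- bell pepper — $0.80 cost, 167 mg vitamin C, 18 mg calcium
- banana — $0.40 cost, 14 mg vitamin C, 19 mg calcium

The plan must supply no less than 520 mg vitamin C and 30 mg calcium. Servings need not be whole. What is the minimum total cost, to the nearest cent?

$2.49

An LP optimum is at a vertex; with two nutrient constraints at most two foods are used. Check each candidate.
avocado only: max(520/8, 30/15) = 65 servings → $81.25.
bell pepper only: max(520/167, 30/18) = 3.114 servings → $2.49.
banana only: max(520/14, 30/19) = 37.14 servings → $14.86.
avocado + bell pepper: intersection lies outside the first quadrant.
avocado + banana with both targets exact would need a negative amount; discard.
bell pepper + banana: the both-tight solution has a negative serving — not a feasible corner.
So the least-cost plan costs $2.49.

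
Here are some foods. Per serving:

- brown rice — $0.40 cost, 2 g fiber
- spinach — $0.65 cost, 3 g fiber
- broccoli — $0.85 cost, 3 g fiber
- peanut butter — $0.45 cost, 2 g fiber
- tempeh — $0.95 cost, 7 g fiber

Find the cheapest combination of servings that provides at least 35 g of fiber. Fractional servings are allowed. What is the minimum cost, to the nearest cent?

Cost per g of fiber: tempeh $0.1357, brown rice $0.2000, spinach $0.2167, peanut butter $0.2250, broccoli $0.2833.
With no serving limits, use only tempeh: 35 g / 7 g = 5 servings × $0.95 = $4.75.

$4.75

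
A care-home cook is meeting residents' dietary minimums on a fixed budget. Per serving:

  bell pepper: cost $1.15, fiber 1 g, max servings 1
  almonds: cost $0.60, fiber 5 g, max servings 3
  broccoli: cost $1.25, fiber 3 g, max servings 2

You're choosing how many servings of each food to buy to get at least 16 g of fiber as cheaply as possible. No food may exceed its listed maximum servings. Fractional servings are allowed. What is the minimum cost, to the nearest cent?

Cost per g of fiber: almonds $0.1200, broccoli $0.4167, bell pepper $1.1500.
Take 3 servings of almonds: +15.0 g fiber for $1.80 (total $1.80, still need 1.0 g).
Take 0.3333 servings of broccoli: +1.0 g fiber for $0.42 (total $2.22, still need 0.0 g).
Filling from the cheapest source first is optimal under one linear minimum: $2.22.

$2.22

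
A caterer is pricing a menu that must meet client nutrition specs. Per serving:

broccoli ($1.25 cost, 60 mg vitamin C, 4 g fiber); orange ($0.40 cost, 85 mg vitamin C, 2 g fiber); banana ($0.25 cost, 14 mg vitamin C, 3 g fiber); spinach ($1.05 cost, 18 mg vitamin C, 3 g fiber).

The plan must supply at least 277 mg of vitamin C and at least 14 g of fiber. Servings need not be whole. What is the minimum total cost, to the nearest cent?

The cheapest plan sits at a corner of the feasible region — with two constraints it uses at most two foods.
broccoli only: max(277/60, 14/4) = 4.617 servings → $5.77.
orange only: max(277/85, 14/2) = 7 servings → $2.80.
banana only: max(277/14, 14/3) = 19.79 servings → $4.95.
spinach only: max(277/18, 14/3) = 15.39 servings → $16.16.
broccoli + orange with both tight: 2.891 servings and 1.218 servings → $4.10.
broccoli + banana: the both-tight solution has a negative serving — not a feasible corner.
broccoli + spinach with both targets exact would need a negative amount; discard.
orange + banana with both tight: 2.797 servings and 2.802 servings → $1.82.
orange + spinach with both tight: 2.644 servings and 2.904 servings → $4.11.
banana + spinach: the both-tight solution has a negative serving — not a feasible corner.
The minimum over all feasible corners is $1.82.

$1.82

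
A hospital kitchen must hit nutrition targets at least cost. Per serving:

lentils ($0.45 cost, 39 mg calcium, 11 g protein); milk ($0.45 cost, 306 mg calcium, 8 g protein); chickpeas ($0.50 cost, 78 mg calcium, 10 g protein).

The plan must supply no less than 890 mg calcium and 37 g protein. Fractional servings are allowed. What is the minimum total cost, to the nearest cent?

At the optimum either one food covers both requirements or two foods hit both targets exactly; no other combination can be cheaper.
lentils only: max(890/39, 37/11) = 22.82 servings → $10.27.
milk only: max(890/306, 37/8) = 4.625 servings → $2.08.
chickpeas only: max(890/78, 37/10) = 11.41 servings → $5.71.
lentils + milk with both tight: 1.376 servings and 2.733 servings → $1.85.
lentils + chickpeas: the both-tight solution has a negative serving — not a feasible corner.
milk + chickpeas with both tight: 2.469 servings and 1.725 servings → $1.97.
Cheapest feasible corner: $1.85.

$1.85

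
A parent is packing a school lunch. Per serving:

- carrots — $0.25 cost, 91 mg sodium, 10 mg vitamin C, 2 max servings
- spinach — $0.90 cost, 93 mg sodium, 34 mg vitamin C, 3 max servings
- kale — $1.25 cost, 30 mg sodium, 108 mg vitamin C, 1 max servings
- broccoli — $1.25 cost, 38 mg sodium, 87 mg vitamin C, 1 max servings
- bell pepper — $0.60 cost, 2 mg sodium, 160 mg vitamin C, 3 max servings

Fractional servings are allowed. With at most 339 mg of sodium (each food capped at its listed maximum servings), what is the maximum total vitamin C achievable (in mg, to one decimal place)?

Vitamin C per mg sodium: bell pepper 80, kale 3.6, broccoli 2.289, spinach 0.3656, carrots 0.1099.
Take 3 servings of bell pepper: uses 6 mg sodium, +480.0 mg vitamin C (running total 480.0 mg).
Take 1 serving of kale: uses 30 mg sodium, +108.0 mg vitamin C (running total 588.0 mg).
Take 1 serving of broccoli: uses 38 mg sodium, +87.0 mg vitamin C (running total 675.0 mg).
Take 2.849 servings of spinach: uses 265 mg sodium, +96.9 mg vitamin C (running total 771.9 mg).
Greedy by best ratio exhausts the sodium allowance optimally: 771.9 mg.

771.9 mg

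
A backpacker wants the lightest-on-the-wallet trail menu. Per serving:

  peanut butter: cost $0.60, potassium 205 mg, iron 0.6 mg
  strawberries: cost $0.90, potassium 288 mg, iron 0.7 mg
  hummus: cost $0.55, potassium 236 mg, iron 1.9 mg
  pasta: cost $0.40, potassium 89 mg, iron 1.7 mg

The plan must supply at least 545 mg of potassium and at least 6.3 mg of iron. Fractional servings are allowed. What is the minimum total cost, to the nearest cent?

$1.64

Two binding constraints pin down two serving amounts, so the optimal mix uses at most two foods. The candidates are each food alone (scaled to the tighter of potassium/iron) and each pair with both constraints tight.
peanut butter only: max(545/205, 6.3/0.6) = 10.5 servings → $6.30.
strawberries only: max(545/288, 6.3/0.7) = 9 servings → $8.10.
hummus only: max(545/236, 6.3/1.9) = 3.316 servings → $1.82.
pasta only: max(545/89, 6.3/1.7) = 6.124 servings → $2.45.
peanut butter + strawberries: intersection lies outside the first quadrant.
peanut butter + hummus: intersection lies outside the first quadrant.
peanut butter + pasta with both tight: 1.24 servings and 3.268 servings → $2.05.
strawberries + hummus: intersection lies outside the first quadrant.
strawberries + pasta with both tight: 0.8561 servings and 3.353 servings → $2.11.
hummus + pasta with both tight: 1.576 servings and 1.944 servings → $1.64.
Cheapest feasible corner: $1.64.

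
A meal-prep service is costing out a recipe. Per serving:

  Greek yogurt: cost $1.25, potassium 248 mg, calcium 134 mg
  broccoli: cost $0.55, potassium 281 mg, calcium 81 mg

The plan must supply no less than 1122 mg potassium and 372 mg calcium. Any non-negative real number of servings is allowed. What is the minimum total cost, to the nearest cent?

Two binding constraints pin down two serving amounts, so the optimal mix uses at most two foods. The candidates are each food alone (scaled to the tighter of potassium/calcium) and each pair with both constraints tight.
Greek yogurt only: max(1122/248, 372/134) = 4.524 servings → $5.66.
broccoli only: max(1122/281, 372/81) = 4.593 servings → $2.53.
Greek yogurt + broccoli with both tight: 0.7771 servings and 3.307 servings → $2.79.
The minimum over all feasible corners is $2.53.

$2.53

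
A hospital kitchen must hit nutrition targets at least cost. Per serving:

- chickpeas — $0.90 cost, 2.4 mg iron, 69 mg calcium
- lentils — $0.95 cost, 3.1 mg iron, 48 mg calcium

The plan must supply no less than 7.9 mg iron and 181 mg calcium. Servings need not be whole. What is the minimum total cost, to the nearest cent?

An LP optimum is at a vertex; with two nutrient constraints at most two foods are used. Check each candidate.
chickpeas only: max(7.9/2.4, 181/69) = 3.292 servings → $2.96.
lentils only: max(7.9/3.1, 181/48) = 3.771 servings → $3.58.
chickpeas + lentils with both tight: 1.843 servings and 1.122 servings → $2.72.
Cheapest feasible corner: $2.72.

$2.72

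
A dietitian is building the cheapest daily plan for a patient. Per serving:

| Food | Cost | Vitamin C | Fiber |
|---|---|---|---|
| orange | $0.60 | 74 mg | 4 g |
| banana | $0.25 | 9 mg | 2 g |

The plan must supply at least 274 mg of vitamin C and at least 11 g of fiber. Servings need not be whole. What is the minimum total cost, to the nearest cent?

For a min-cost LP with two ≥-constraints, a basic feasible solution has at most two positive variables.
orange only: max(274/74, 11/4) = 3.703 servings → $2.22.
banana only: max(274/9, 11/2) = 30.44 servings → $7.61.
orange + banana with both targets exact would need a negative amount; discard.
Cheapest feasible corner: $2.22.

$2.22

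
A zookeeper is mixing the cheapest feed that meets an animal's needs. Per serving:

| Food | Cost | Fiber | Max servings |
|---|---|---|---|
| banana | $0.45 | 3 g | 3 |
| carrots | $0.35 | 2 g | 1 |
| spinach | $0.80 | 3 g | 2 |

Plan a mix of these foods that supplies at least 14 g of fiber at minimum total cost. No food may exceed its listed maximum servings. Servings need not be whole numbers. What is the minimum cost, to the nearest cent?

$2.50

Cost per g of fiber: banana $0.1500, carrots $0.1750, spinach $0.2667.
Take 3 servings of banana: +9.0 g fiber for $1.35 (total $1.35, still need 5.0 g).
Take 1 serving of carrots: +2.0 g fiber for $0.35 (total $1.70, still need 3.0 g).
Take 1 serving of spinach: +3.0 g fiber for $0.80 (total $2.50, still need 0.0 g).
Greedy by cheapest-per-g is optimal for a single linear constraint, so the minimum cost is $2.50.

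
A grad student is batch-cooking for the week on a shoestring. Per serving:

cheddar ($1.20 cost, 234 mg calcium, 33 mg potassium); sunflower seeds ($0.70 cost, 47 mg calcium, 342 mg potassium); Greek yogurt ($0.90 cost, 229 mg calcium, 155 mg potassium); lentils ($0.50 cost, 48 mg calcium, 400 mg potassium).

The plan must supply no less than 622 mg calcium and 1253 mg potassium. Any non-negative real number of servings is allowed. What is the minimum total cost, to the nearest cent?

$3.15

The cheapest plan sits at a corner of the feasible region — with two constraints it uses at most two foods.
cheddar only: max(622/234, 1253/33) = 37.97 servings → $45.56.
sunflower seeds only: max(622/47, 1253/342) = 13.23 servings → $9.26.
Greek yogurt only: max(622/229, 1253/155) = 8.084 servings → $7.28.
lentils only: max(622/48, 1253/400) = 12.96 servings → $6.48.
cheddar + sunflower seeds with both tight: 1.96 servings and 3.475 servings → $4.78.
cheddar + Greek yogurt: the both-tight solution has a negative serving — not a feasible corner.
cheddar + lentils with both tight: 2.05 servings and 2.963 servings → $3.94.
sunflower seeds + Greek yogurt with both tight: 2.682 servings and 2.166 servings → $3.83.
sunflower seeds + lentils: intersection lies outside the first quadrant.
Greek yogurt + lentils with both tight: 2.242 servings and 2.264 servings → $3.15.
Cheapest feasible corner: $3.15.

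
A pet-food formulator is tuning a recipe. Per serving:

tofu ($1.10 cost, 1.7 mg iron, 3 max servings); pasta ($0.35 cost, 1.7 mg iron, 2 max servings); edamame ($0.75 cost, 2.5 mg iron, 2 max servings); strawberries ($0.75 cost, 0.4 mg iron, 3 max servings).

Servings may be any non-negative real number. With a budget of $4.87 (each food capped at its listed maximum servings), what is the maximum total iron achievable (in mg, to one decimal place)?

Iron per dollar: pasta 4.857, edamame 3.333, tofu 1.545, strawberries 0.5333.
Take 2 servings of pasta: spends $0.70, +3.4 mg iron (running total 3.4 mg).
Take 2 servings of edamame: spends $1.50, +5.0 mg iron (running total 8.4 mg).
Take 2.427 servings of tofu: spends $2.67, +4.1 mg iron (running total 12.5 mg).
Greedy by best ratio exhausts the cost allowance optimally: 12.5 mg.

12.5 mg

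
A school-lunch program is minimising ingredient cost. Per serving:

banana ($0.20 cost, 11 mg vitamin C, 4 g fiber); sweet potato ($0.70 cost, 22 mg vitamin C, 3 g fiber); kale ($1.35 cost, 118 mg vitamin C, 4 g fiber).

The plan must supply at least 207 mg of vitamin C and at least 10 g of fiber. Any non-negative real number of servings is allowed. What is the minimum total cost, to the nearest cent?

$2.43

Check every corner: each single food scaled to meet both minima, and each pair solved so both constraints bind.
banana only: max(207/11, 10/4) = 18.82 servings → $3.76.
sweet potato only: max(207/22, 10/3) = 9.409 servings → $6.59.
kale only: max(207/118, 10/4) = 2.5 servings → $3.38.
banana + sweet potato: intersection lies outside the first quadrant.
banana + kale with both tight: 0.8224 servings and 1.678 servings → $2.43.
sweet potato + kale with both tight: 1.323 servings and 1.508 servings → $2.96.
Cheapest feasible corner: $2.43.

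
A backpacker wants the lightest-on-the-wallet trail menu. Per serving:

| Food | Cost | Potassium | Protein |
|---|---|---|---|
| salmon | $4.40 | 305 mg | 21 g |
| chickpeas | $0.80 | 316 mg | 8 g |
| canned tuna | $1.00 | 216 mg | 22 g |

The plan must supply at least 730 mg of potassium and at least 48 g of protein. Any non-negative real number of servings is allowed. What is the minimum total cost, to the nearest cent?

$2.66

With two linear requirements the optimum uses one or two foods; enumerate the corners.
salmon only: max(730/305, 48/21) = 2.393 servings → $10.53.
chickpeas only: max(730/316, 48/8) = 6 servings → $4.80.
canned tuna only: max(730/216, 48/22) = 3.38 servings → $3.38.
salmon + chickpeas with both tight: 2.223 servings and 0.1644 servings → $9.91.
salmon + canned tuna with both targets exact would need a negative amount; discard.
chickpeas + canned tuna with both tight: 1.09 servings and 1.786 servings → $2.66.
The minimum over all feasible corners is $2.66.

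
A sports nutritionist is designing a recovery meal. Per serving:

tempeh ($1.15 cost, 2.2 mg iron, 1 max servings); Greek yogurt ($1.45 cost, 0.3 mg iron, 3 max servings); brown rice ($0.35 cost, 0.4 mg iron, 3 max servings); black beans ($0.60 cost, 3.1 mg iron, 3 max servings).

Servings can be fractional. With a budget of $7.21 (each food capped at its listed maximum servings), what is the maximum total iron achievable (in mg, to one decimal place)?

13.4 mg

Iron per dollar: black beans 5.167, tempeh 1.913, brown rice 1.143, Greek yogurt 0.2069.
Take 3 servings of black beans: spends $1.80, +9.3 mg iron (running total 9.3 mg).
Take 1 serving of tempeh: spends $1.15, +2.2 mg iron (running total 11.5 mg).
Take 3 servings of brown rice: spends $1.05, +1.2 mg iron (running total 12.7 mg).
Take 2.214 servings of Greek yogurt: spends $3.21, +0.7 mg iron (running total 13.4 mg).
Filling greedily by iron-per-dollar is optimal for one linear limit, giving 13.4 mg.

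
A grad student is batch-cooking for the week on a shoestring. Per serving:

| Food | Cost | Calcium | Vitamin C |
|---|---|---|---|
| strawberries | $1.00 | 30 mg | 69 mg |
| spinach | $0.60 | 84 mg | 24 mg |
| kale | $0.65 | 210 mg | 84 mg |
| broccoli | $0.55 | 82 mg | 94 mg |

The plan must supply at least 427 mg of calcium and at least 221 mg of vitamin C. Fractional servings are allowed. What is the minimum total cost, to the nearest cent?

A basic optimal solution has at most two foods positive. Try each food alone and each pair with both targets met exactly.
strawberries only: max(427/30, 221/69) = 14.23 servings → $14.23.
spinach only: max(427/84, 221/24) = 9.208 servings → $5.53.
kale only: max(427/210, 221/84) = 2.631 servings → $1.71.
broccoli only: max(427/82, 221/94) = 5.207 servings → $2.86.
strawberries + spinach with both tight: 1.638 servings and 4.498 servings → $4.34.
strawberries + kale with both tight: 0.8807 servings and 1.908 servings → $2.12.
strawberries + broccoli with both targets exact would need a negative amount; discard.
spinach + kale with both targets exact would need a negative amount; discard.
spinach + broccoli with both tight: 3.714 servings and 1.403 servings → $3.00.
kale + broccoli with both tight: 1.713 servings and 0.8203 servings → $1.56.
So the least-cost plan costs $1.56.

$1.56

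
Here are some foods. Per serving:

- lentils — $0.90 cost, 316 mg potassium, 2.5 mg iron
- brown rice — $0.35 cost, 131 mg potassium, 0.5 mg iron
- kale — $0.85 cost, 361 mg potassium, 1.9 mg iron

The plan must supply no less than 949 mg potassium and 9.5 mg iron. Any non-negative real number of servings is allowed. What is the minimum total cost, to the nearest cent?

The cheapest plan sits at a corner of the feasible region — with two constraints it uses at most two foods.
lentils only: max(949/316, 9.5/2.5) = 3.8 servings → $3.42.
brown rice only: max(949/131, 9.5/0.5) = 19 servings → $6.65.
kale only: max(949/361, 9.5/1.9) = 5 servings → $4.25.
lentils + brown rice: intersection lies outside the first quadrant.
lentils + kale: intersection lies outside the first quadrant.
brown rice + kale: the both-tight solution has a negative serving — not a feasible corner.
Cheapest feasible corner: $3.42.

$3.42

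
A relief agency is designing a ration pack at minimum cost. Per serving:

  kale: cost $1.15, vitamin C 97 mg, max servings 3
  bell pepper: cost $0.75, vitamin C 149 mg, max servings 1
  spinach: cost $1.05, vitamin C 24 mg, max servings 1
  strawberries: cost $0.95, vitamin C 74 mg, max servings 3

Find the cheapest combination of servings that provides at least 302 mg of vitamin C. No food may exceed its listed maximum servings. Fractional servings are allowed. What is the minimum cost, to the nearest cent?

$2.56

Cost per mg of vitamin C: bell pepper $0.0050, kale $0.0119, strawberries $0.0128, spinach $0.0437.
Take 1 serving of bell pepper: +149.0 mg vitamin C for $0.75 (total $0.75, still need 153.0 mg).
Take 1.577 servings of kale: +153.0 mg vitamin C for $1.81 (total $2.56, still need 0.0 mg).
Greedy by cheapest-per-mg is optimal for a single linear constraint, so the minimum cost is $2.56.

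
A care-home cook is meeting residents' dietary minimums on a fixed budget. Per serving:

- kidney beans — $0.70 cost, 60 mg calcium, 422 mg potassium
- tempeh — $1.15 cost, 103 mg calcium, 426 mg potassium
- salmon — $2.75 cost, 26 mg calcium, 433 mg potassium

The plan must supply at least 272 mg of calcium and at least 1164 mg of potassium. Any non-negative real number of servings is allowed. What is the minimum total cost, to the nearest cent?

$3.04

kidney beans only: max(272/60, 1164/422) = 4.533 servings → $3.17.
tempeh only: max(272/103, 1164/426) = 2.732 servings → $3.14.
salmon only: max(272/26, 1164/433) = 10.46 servings → $28.77.
kidney beans + tempeh with both tight: 0.2245 servings and 2.51 servings → $3.04.
kidney beans + salmon: intersection lies outside the first quadrant.
tempeh + salmon with both tight: 2.611 servings and 0.1199 servings → $3.33.
The minimum over all feasible corners is $3.04.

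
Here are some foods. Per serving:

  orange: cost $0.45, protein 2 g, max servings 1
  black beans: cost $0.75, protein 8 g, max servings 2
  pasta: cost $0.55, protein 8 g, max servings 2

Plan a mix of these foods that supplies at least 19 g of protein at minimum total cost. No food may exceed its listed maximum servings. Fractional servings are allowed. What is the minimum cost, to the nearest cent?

Cost per g of protein: pasta $0.0688, black beans $0.0938, orange $0.2250.
Take 2 servings of pasta: +16.0 g protein for $1.10 (total $1.10, still need 3.0 g).
Take 0.375 servings of black beans: +3.0 g protein for $0.28 (total $1.38, still need 0.0 g).
Greedy by cheapest-per-g is optimal for a single linear constraint, so the minimum cost is $1.38.

$1.38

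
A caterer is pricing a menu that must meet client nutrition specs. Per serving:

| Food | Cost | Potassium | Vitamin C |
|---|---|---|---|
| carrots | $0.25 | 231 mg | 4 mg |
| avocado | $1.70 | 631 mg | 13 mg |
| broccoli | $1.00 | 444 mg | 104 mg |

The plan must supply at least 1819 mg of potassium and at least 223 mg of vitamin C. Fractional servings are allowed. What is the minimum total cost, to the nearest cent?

Two binding constraints pin down two serving amounts, so the optimal mix uses at most two foods. The candidates are each food alone (scaled to the tighter of potassium/vitamin C) and each pair with both constraints tight.
carrots only: max(1819/231, 223/4) = 55.75 servings → $13.94.
avocado only: max(1819/631, 223/13) = 17.15 servings → $29.16.
broccoli only: max(1819/444, 223/104) = 4.097 servings → $4.10.
carrots + avocado with both targets exact would need a negative amount; discard.
carrots + broccoli with both tight: 4.053 servings and 1.988 servings → $3.00.
avocado + broccoli with both tight: 1.506 servings and 1.956 servings → $4.52.
The minimum over all feasible corners is $3.00.

$3.00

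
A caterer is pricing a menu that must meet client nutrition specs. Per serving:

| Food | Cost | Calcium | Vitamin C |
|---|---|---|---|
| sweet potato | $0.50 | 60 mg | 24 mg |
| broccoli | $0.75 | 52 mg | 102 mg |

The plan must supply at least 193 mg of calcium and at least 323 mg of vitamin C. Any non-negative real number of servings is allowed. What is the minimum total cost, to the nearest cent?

$2.57

sweet potato only: max(193/60, 323/24) = 13.46 servings → $6.73.
broccoli only: max(193/52, 323/102) = 3.712 servings → $2.78.
sweet potato + broccoli with both tight: 0.5932 servings and 3.027 servings → $2.57.
The minimum over all feasible corners is $2.57.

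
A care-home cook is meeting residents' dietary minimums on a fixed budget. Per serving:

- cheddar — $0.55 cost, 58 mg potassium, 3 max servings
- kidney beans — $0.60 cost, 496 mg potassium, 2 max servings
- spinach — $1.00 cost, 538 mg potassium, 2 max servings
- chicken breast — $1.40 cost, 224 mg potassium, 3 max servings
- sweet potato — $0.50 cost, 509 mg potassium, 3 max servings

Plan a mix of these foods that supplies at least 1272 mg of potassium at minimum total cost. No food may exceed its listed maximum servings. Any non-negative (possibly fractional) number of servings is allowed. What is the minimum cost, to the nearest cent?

Cost per mg of potassium: sweet potato $0.0010, kidney beans $0.0012, spinach $0.0019, chicken breast $0.0063, cheddar $0.0095.
Take 2.499 servings of sweet potato: +1272.0 mg potassium for $1.25 (total $1.25, still need 0.0 mg).
Greedy by cheapest-per-mg is optimal for a single linear constraint, so the minimum cost is $1.25.

$1.25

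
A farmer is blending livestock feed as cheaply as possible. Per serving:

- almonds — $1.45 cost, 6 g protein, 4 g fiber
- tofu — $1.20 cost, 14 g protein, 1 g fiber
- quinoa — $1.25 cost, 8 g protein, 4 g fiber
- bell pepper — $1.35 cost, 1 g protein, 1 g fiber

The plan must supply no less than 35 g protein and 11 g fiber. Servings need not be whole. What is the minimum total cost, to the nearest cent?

At the optimum either one food covers both requirements or two foods hit both targets exactly; no other combination can be cheaper.
almonds only: max(35/6, 11/4) = 5.833 servings → $8.46.
tofu only: max(35/14, 11/1) = 11 servings → $13.20.
quinoa only: max(35/8, 11/4) = 4.375 servings → $5.47.
bell pepper only: max(35/1, 11/1) = 35 servings → $47.25.
almonds + tofu with both tight: 2.38 servings and 1.48 servings → $5.23.
almonds + quinoa: the both-tight solution has a negative serving — not a feasible corner.
almonds + bell pepper: the both-tight solution has a negative serving — not a feasible corner.
tofu + quinoa with both tight: 1.083 servings and 2.479 servings → $4.40.
tofu + bell pepper with both tight: 1.846 servings and 9.154 servings → $14.57.
quinoa + bell pepper with both targets exact would need a negative amount; discard.
The minimum over all feasible corners is $4.40.

$4.40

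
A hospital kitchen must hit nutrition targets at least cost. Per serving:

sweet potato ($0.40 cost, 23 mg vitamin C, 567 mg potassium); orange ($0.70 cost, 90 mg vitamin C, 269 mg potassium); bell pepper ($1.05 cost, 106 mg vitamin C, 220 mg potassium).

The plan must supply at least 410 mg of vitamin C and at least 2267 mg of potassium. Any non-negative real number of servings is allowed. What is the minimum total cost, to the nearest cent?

With two linear requirements the optimum uses one or two foods; enumerate the corners.
sweet potato only: max(410/23, 2267/567) = 17.83 servings → $7.13.
orange only: max(410/90, 2267/269) = 8.428 servings → $5.90.
bell pepper only: max(410/106, 2267/220) = 10.3 servings → $10.82.
sweet potato + orange with both tight: 2.09 servings and 4.021 servings → $3.65.
sweet potato + bell pepper with both tight: 2.727 servings and 3.276 servings → $4.53.
orange + bell pepper with both targets exact would need a negative amount; discard.
Cheapest feasible corner: $3.65.

$3.65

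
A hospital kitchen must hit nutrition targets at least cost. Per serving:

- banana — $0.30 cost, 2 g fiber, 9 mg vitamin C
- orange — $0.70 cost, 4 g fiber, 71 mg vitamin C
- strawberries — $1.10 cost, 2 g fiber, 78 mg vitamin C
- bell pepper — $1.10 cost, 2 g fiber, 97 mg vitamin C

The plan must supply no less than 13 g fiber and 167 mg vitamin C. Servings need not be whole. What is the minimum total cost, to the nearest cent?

$2.15

At the optimum either one food covers both requirements or two foods hit both targets exactly; no other combination can be cheaper.
banana only: max(13/2, 167/9) = 18.56 servings → $5.57.
orange only: max(13/4, 167/71) = 3.25 servings → $2.27.
strawberries only: max(13/2, 167/78) = 6.5 servings → $7.15.
bell pepper only: max(13/2, 167/97) = 6.5 servings → $7.15.
banana + orange with both tight: 2.406 servings and 2.047 servings → $2.15.
banana + strawberries with both tight: 4.928 servings and 1.572 servings → $3.21.
banana + bell pepper with both tight: 5.267 servings and 1.233 servings → $2.94.
orange + strawberries: the both-tight solution has a negative serving — not a feasible corner.
orange + bell pepper: intersection lies outside the first quadrant.
strawberries + bell pepper: the both-tight solution has a negative serving — not a feasible corner.
The minimum over all feasible corners is $2.15.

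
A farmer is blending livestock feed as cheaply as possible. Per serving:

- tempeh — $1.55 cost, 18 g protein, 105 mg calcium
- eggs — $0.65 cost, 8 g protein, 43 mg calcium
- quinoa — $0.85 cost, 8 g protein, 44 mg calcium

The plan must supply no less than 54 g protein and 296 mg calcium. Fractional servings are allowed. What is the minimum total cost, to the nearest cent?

The cheapest plan sits at a corner of the feasible region — with two constraints it uses at most two foods.
tempeh only: max(54/18, 296/105) = 3 servings → $4.65.
eggs only: max(54/8, 296/43) = 6.884 servings → $4.47.
quinoa only: max(54/8, 296/44) = 6.75 servings → $5.74.
tempeh + eggs with both tight: 0.697 servings and 5.182 servings → $4.45.
tempeh + quinoa: the both-tight solution has a negative serving — not a feasible corner.
eggs + quinoa with both tight: 1 serving and 5.75 servings → $5.54.
Cheapest feasible corner: $4.45.

$4.45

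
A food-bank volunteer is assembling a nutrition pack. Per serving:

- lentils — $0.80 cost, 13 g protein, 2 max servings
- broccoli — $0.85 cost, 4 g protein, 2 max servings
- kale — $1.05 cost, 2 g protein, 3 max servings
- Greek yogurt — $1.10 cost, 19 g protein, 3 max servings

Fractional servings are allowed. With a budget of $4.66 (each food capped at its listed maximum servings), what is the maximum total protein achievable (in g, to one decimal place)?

79.1 g

Protein per dollar: Greek yogurt 17.27, lentils 16.25, broccoli 4.706, kale 1.905.
Take 3 servings of Greek yogurt: spends $3.30, +57.0 g protein (running total 57.0 g).
Take 1.7 servings of lentils: spends $1.36, +22.1 g protein (running total 79.1 g).
Greedy by best ratio exhausts the cost allowance optimally: 79.1 g.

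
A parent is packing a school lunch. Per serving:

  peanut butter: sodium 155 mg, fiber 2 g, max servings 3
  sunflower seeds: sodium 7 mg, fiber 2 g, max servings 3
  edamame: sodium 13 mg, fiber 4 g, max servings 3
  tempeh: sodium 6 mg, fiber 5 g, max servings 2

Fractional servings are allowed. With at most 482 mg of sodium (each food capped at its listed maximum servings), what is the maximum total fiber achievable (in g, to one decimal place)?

33.3 g

Fiber per mg sodium: tempeh 0.8333, edamame 0.3077, sunflower seeds 0.2857, peanut butter 0.0129.
Take 2 servings of tempeh: uses 12 mg sodium, +10.0 g fiber (running total 10.0 g).
Take 3 servings of edamame: uses 39 mg sodium, +12.0 g fiber (running total 22.0 g).
Take 3 servings of sunflower seeds: uses 21 mg sodium, +6.0 g fiber (running total 28.0 g).
Take 2.645 servings of peanut butter: uses 410 mg sodium, +5.3 g fiber (running total 33.3 g).
Filling greedily by fiber-per-mg sodium is optimal for one linear limit, giving 33.3 g.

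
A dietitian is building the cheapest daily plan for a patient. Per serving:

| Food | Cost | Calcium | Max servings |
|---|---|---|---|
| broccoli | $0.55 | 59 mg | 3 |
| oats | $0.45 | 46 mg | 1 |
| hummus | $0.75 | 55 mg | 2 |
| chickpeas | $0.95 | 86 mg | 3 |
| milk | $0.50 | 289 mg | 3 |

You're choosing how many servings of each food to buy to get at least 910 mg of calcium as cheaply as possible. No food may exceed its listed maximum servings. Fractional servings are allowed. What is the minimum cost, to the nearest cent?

$1.90

Cost per mg of calcium: milk $0.0017, broccoli $0.0093, oats $0.0098, chickpeas $0.0110, hummus $0.0136.
Take 3 servings of milk: +867.0 mg calcium for $1.50 (total $1.50, still need 43.0 mg).
Take 0.7288 servings of broccoli: +43.0 mg calcium for $0.40 (total $1.90, still need 0.0 mg).
Filling from the cheapest source first is optimal under one linear minimum: $1.90.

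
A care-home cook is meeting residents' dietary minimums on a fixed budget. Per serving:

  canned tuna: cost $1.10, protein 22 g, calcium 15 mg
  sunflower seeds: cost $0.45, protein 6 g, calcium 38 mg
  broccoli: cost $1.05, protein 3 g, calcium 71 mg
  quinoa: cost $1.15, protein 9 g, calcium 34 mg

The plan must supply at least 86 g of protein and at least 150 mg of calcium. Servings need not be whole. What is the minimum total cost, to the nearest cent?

With two linear requirements the optimum uses one or two foods; enumerate the corners.
canned tuna only: max(86/22, 150/15) = 10 servings → $11.00.
sunflower seeds only: max(86/6, 150/38) = 14.33 servings → $6.45.
broccoli only: max(86/3, 150/71) = 28.67 servings → $30.10.
quinoa only: max(86/9, 150/34) = 9.556 servings → $10.99.
canned tuna + sunflower seeds with both tight: 3.174 servings and 2.694 servings → $4.70.
canned tuna + broccoli with both tight: 3.728 servings and 1.325 servings → $5.49.
canned tuna + quinoa with both tight: 2.568 servings and 3.279 servings → $6.60.
sunflower seeds + broccoli: the both-tight solution has a negative serving — not a feasible corner.
sunflower seeds + quinoa: the both-tight solution has a negative serving — not a feasible corner.
broccoli + quinoa: the both-tight solution has a negative serving — not a feasible corner.
So the least-cost plan costs $4.70.

$4.70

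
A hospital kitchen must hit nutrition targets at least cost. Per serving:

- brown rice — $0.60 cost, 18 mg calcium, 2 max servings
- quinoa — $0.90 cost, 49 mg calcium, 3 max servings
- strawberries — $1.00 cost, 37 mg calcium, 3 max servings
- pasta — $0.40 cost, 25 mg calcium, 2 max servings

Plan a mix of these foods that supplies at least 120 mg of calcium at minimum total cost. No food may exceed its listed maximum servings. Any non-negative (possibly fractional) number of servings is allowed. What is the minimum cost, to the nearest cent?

$2.09

Cost per mg of calcium: pasta $0.0160, quinoa $0.0184, strawberries $0.0270, brown rice $0.0333.
Take 2 servings of pasta: +50.0 mg calcium for $0.80 (total $0.80, still need 70.0 mg).
Take 1.429 servings of quinoa: +70.0 mg calcium for $1.29 (total $2.09, still need 0.0 mg).
Greedy by cheapest-per-mg is optimal for a single linear constraint, so the minimum cost is $2.09.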